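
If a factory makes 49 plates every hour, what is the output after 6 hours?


Production rate: 49 plates per hour
Time: 6 hours
Total: 49 x 6 = 294 plates

294 plates


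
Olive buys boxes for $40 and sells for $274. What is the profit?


Selling price = $274
Cost price = $40
Profit = selling price - cost price:
Profit = $274 - $40 = $234

$234


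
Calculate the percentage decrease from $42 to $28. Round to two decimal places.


Find the absolute change:
|28 - 42| = 14
Divide by original and multiply by 100:
14 / 42 x 100 = 33.3333...% ≈ 33.33%

33.33%


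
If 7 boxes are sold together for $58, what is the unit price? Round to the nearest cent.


Total cost: $58
Number of items: 7
Unit price: $58 / 7 = $8.2857... ≈ $8.29

$8.29


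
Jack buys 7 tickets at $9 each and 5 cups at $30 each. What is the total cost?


Cost of tickets:
7 x $9 = $63
Cost of cups:
5 x $30 = $150
Add both:
$63 + $150 = $213

$213


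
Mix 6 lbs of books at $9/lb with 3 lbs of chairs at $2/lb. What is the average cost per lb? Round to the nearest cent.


Cost of books:
6 x $9 = $54
Cost of chairs:
3 x $2 = $6
Total cost: $54 + $6 = $60
Total weight: 9 lbs
Average: $60 / 9 = $6.6666... ≈ $6.67/lb

$6.67/lb


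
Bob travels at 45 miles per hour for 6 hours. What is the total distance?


Use the formula: distance = speed x time
Speed = 45 mph, Time = 6 hours
45 x 6 = 270 miles

270 miles


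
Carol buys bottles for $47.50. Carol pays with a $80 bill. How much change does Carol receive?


Start with the amount paid:
$80
Subtract the price:
$80 - $47.50 = $32.50

$32.50


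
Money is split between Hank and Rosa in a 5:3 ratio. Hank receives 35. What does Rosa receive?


Find the multiplier:
35 / 5 = 7
Apply to Rosa's share:
3 x 7 = 21

21


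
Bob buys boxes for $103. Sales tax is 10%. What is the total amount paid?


Calculate the tax:
10% of $103 = $10.30
Add tax to price:
$103 + $10.30 = $113.30

$113.30


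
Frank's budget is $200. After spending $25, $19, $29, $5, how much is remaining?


Add up expenses:
$25 + $19 + $29 + $5 = $78
Subtract from budget:
$200 - $78 = $122

$122


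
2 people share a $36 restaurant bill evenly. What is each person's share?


Total bill: $36
Number of people: 2
Each pays: $36 / 2 = $18

$18


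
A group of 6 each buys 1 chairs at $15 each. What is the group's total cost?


Cost per person:
1 x $15 = $15
Group total:
6 x $15 = $90

$90


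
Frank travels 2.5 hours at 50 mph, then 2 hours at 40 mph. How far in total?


Leg 1 distance:
50 x 2.5 = 125 miles
Leg 2 distance:
40 x 2 = 80 miles
Total distance:
125 + 80 = 205 miles

205 miles


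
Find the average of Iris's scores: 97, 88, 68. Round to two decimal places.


Add the scores:
97 + 88 + 68 = 253
Divide by the number of tests:
253 / 3 = 84.3333... ≈ 84.33

84.33


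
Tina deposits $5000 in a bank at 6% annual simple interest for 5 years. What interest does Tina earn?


Use the formula I = P x R x T / 100
P x R x T = 5000 x 6 x 5 = 150000
I = 150000 / 100 = $1500

$1500


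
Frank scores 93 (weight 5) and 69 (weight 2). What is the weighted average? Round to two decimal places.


Weighted sum:
5 x 93 + 2 x 69 = 603
Total weight:
5 + 2 = 7
Weighted average:
603 / 7 = 86.1428... ≈ 86.14

86.14


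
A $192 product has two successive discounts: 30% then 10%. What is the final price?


First discount:
30% of $192 = $57.60
Price after first discount:
$192 - $57.60 = $134.40
Second discount:
10% of $134.40 = $13.44
Final price:
$134.40 - $13.44 = $120.96

$120.96


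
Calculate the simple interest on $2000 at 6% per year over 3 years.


Use the formula I = P x R x T / 100
P x R x T = 2000 x 6 x 3 = 36000
I = 36000 / 100 = $360

$360


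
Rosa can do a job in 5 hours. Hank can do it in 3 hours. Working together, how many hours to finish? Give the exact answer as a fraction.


Rosa's rate: 1/5 of the job per hour
Hank's rate: 1/3 of the job per hour
Combined rate: 1/5 + 1/3 = 8/15 per hour
Time = 1 / (8/15) = 15/8 hours (≈ 1.88 hours)

15/8 hours


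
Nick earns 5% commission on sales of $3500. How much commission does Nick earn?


Convert rate to decimal:
5% = 0.05
Multiply by sales:
$3500 x 0.05 = $175

$175


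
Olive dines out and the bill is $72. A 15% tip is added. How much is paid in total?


Calculate the tip:
15% of $72 = $10.80
Add tip to meal cost:
$72 + $10.80 = $82.80

$82.80


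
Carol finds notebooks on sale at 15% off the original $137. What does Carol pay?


Calculate the discount amount:
15% of $137 = $20.55
Subtract from original:
$137 - $20.55 = $116.45

$116.45


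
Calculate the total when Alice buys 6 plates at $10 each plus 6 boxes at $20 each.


Cost of plates:
6 x $10 = $60
Cost of boxes:
6 x $20 = $120
Add both:
$60 + $120 = $180

$180


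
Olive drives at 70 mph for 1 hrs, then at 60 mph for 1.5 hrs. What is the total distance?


Leg 1 distance:
70 x 1 = 70 miles
Leg 2 distance:
60 x 1.5 = 90 miles
Total distance:
70 + 90 = 160 miles

160 miles


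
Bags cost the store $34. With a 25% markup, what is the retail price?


Calculate the markup amount:
25% of $34 = $8.50
Add to cost:
$34 + $8.50 = $42.50

$42.50


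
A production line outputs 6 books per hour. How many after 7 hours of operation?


Production rate: 6 books per hour
Time: 7 hours
Total: 6 x 7 = 42 books

42 books


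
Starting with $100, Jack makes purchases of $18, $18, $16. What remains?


Add up expenses:
$18 + $18 + $16 = $52
Subtract from budget:
$100 - $52 = $48

$48


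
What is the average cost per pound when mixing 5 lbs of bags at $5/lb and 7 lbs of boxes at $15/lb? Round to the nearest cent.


Cost of bags:
5 x $5 = $25
Cost of boxes:
7 x $15 = $105
Total cost: $25 + $105 = $130
Total weight: 12 lbs
Average: $130 / 12 = $10.8333... ≈ $10.83/lb

$10.83/lb


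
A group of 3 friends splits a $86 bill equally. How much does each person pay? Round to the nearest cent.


Total bill: $86
Number of people: 3
Each pays: $86 / 3 = $28.6666... ≈ $28.67

$28.67


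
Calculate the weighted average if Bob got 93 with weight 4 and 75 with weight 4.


Weighted sum:
4 x 93 + 4 x 75 = 672
Total weight:
4 + 4 = 8
Weighted average:
672 / 8 = 84

84


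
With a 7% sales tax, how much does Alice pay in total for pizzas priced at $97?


Calculate the tax:
7% of $97 = $6.79
Add tax to price:
$97 + $6.79 = $103.79

$103.79


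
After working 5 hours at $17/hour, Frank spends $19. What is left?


Calculate earnings:
5 x $17 = $85
Subtract spending:
$85 - $19 = $66

$66


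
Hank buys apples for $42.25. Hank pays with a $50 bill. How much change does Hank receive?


Start with the amount paid:
$50
Subtract the price:
$50 - $42.25 = $7.75

$7.75


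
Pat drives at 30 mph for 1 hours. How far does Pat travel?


Use the formula: distance = speed x time
Speed = 30 mph, Time = 1 hours
30 x 1 = 30 miles

30 miles


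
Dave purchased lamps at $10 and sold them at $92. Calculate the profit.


Selling price = $92
Cost price = $10
Profit = selling price - cost price:
Profit = $92 - $10 = $82

$82


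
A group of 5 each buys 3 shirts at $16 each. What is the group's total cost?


Cost per person:
3 x $16 = $48
Group total:
5 x $48 = $240

$240


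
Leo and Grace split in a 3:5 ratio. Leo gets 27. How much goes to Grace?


Find the multiplier:
27 / 3 = 9
Apply to Grace's share:
5 x 9 = 45

45


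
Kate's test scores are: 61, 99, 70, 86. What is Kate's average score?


Add the scores:
61 + 99 + 70 + 86 = 316
Divide by the number of tests:
316 / 4 = 79

79


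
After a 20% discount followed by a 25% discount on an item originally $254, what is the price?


First discount:
20% of $254 = $50.80
Price after first discount:
$254 - $50.80 = $203.20
Second discount:
25% of $203.20 = $50.80
Final price:
$203.20 - $50.80 = $152.40

$152.40


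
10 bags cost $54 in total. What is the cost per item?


Total cost: $54
Number of items: 10
Unit price: $54 / 10 = $5.40

$5.40


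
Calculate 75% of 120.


Convert percentage to decimal:
75% = 0.75
Multiply:
120 x 0.75 = 90

90


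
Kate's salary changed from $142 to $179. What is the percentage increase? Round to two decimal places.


Find the absolute change:
|179 - 142| = 37
Divide by original and multiply by 100:
37 / 142 x 100 = 26.0563...% ≈ 26.06%

26.06%


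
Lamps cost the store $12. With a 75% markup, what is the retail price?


Calculate the markup amount:
75% of $12 = $9
Add to cost:
$12 + $9 = $21

$21


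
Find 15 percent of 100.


Convert percentage to decimal:
15% = 0.15
Multiply:
100 x 0.15 = 15

15


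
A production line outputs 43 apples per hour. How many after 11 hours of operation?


Production rate: 43 apples per hour
Time: 11 hours
Total: 43 x 11 = 473 apples

473 apples


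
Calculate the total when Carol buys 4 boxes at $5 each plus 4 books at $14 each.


Cost of boxes:
4 x $5 = $20
Cost of books:
4 x $14 = $56
Add both:
$20 + $56 = $76

$76


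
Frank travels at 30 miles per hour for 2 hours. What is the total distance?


Use the formula: distance = speed x time
Speed = 30 mph, Time = 2 hours
30 x 2 = 60 miles

60 miles


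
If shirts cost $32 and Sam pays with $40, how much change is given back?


Start with the amount paid:
$40
Subtract the price:
$40 - $32 = $8

$8


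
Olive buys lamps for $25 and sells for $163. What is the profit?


Selling price = $163
Cost price = $25
Profit = selling price - cost price:
Profit = $163 - $25 = $138

$138


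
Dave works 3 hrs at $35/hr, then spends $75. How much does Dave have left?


Calculate earnings:
3 x $35 = $105
Subtract spending:
$105 - $75 = $30

$30


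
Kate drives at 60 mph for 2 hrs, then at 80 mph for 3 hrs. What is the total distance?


Leg 1 distance:
60 x 2 = 120 miles
Leg 2 distance:
80 x 3 = 240 miles
Total distance:
120 + 240 = 360 miles

360 miles


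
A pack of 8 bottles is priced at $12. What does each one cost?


Total cost: $12
Number of items: 8
Unit price: $12 / 8 = $1.50

$1.50


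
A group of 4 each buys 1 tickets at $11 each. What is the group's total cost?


Cost per person:
1 x $11 = $11
Group total:
4 x $11 = $44

$44


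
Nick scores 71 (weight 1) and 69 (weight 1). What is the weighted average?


Weighted sum:
1 x 71 + 1 x 69 = 140
Total weight:
1 + 1 = 2
Weighted average:
140 / 2 = 70

70


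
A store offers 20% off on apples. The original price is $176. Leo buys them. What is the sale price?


Calculate the discount amount:
20% of $176 = $35.20
Subtract from original:
$176 - $35.20 = $140.80

$140.80


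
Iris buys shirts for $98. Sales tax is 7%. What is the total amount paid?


Calculate the tax:
7% of $98 = $6.86
Add tax to price:
$98 + $6.86 = $104.86

$104.86


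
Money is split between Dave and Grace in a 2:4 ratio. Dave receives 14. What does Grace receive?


Find the multiplier:
14 / 2 = 7
Apply to Grace's share:
4 x 7 = 28

28


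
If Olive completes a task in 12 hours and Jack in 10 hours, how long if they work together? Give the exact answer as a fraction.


Olive's rate: 1/12 of the job per hour
Jack's rate: 1/10 of the job per hour
Combined rate: 1/12 + 1/10 = 11/60 per hour
Time = 1 / (11/60) = 60/11 hours (≈ 5.45 hours)

60/11 hours


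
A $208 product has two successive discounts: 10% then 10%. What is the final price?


First discount:
10% of $208 = $20.80
Price after first discount:
$208 - $20.80 = $187.20
Second discount:
10% of $187.20 = $18.72
Final price:
$187.20 - $18.72 = $168.48

$168.48


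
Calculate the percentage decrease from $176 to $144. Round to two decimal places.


Find the absolute change:
|144 - 176| = 32
Divide by original and multiply by 100:
32 / 176 x 100 = 18.1818...% ≈ 18.18%

18.18%


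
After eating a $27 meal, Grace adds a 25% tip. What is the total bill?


Calculate the tip:
25% of $27 = $6.75
Add tip to meal cost:
$27 + $6.75 = $33.75

$33.75


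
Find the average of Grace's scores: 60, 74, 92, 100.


Add the scores:
60 + 74 + 92 + 100 = 326
Divide by the number of tests:
326 / 4 = 81.5

81.5


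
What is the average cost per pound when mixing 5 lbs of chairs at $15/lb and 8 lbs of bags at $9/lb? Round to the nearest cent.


Cost of chairs:
5 x $15 = $75
Cost of bags:
8 x $9 = $72
Total cost: $75 + $72 = $147
Total weight: 13 lbs
Average: $147 / 13 = $11.3076... ≈ $11.31/lb

$11.31/lb


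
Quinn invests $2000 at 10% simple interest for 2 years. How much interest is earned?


Use the formula I = P x R x T / 100
P x R x T = 2000 x 10 x 2 = 40000
I = 40000 / 100 = $400

$400


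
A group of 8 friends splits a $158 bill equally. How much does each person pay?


Total bill: $158
Number of people: 8
Each pays: $158 / 8 = $19.75

$19.75


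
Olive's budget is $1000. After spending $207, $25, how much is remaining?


Add up expenses:
$207 + $25 = $232
Subtract from budget:
$1000 - $232 = $768

$768


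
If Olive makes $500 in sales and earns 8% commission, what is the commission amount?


Convert rate to decimal:
8% = 0.08
Multiply by sales:
$500 x 0.08 = $40

$40


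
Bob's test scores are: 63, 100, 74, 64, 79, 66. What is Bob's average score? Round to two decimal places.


Add the scores:
63 + 100 + 74 + 64 + 79 + 66 = 446
Divide by the number of tests:
446 / 6 = 74.3333... ≈ 74.33

74.33


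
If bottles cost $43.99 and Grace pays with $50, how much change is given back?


Start with the amount paid:
$50
Subtract the price:
$50 - $43.99 = $6.01

$6.01


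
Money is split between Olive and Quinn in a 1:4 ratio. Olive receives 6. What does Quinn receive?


Find the multiplier:
6 / 1 = 6
Apply to Quinn's share:
4 x 6 = 24

24


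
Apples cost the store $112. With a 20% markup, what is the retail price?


Calculate the markup amount:
20% of $112 = $22.40
Add to cost:
$112 + $22.40 = $134.40

$134.40


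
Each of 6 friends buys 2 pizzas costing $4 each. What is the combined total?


Cost per person:
2 x $4 = $8
Group total:
6 x $8 = $48

$48


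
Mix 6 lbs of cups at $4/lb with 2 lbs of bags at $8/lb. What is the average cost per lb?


Cost of cups:
6 x $4 = $24
Cost of bags:
2 x $8 = $16
Total cost: $24 + $16 = $40
Total weight: 8 lbs
Average: $40 / 8 = $5/lb

$5/lb


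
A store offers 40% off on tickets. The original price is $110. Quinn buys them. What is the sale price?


Calculate the discount amount:
40% of $110 = $44
Subtract from original:
$110 - $44 = $66

$66


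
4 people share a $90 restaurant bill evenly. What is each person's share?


Total bill: $90
Number of people: 4
Each pays: $90 / 4 = $22.50

$22.50


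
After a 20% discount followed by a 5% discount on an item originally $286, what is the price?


First discount:
20% of $286 = $57.20
Price after first discount:
$286 - $57.20 = $228.80
Second discount:
5% of $228.80 = $11.44
Final price:
$228.80 - $11.44 = $217.36

$217.36


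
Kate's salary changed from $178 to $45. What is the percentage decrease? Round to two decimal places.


Find the absolute change:
|45 - 178| = 133
Divide by original and multiply by 100:
133 / 178 x 100 = 74.7191...% ≈ 74.72%

74.72%


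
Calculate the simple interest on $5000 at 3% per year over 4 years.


Use the formula I = P x R x T / 100
P x R x T = 5000 x 3 x 4 = 60000
I = 60000 / 100 = $600

$600


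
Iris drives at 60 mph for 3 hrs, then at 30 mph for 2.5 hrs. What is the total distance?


Leg 1 distance:
60 x 3 = 180 miles
Leg 2 distance:
30 x 2.5 = 75 miles
Total distance:
180 + 75 = 255 miles

255 miles


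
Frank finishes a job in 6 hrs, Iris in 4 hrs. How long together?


Frank's rate: 1/6 of the job per hour
Iris's rate: 1/4 of the job per hour
Combined rate: 1/6 + 1/4 = 5/12 per hour
Time = 1 / (5/12) = 12/5 = 2.4 hours

2.4 hours


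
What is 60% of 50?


Convert percentage to decimal:
60% = 0.6
Multiply:
50 x 0.6 = 30

30


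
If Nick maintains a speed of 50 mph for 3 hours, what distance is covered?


Use the formula: distance = speed x time
Speed = 50 mph, Time = 3 hours
50 x 3 = 150 miles

150 miles


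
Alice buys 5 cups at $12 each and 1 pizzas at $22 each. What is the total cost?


Cost of cups:
5 x $12 = $60
Cost of pizzas:
1 x $22 = $22
Add both:
$60 + $22 = $82

$82


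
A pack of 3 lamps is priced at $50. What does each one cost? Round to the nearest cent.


Total cost: $50
Number of items: 3
Unit price: $50 / 3 = $16.6666... ≈ $16.67

$16.67


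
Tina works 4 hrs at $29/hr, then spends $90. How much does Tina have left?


Calculate earnings:
4 x $29 = $116
Subtract spending:
$116 - $90 = $26

$26


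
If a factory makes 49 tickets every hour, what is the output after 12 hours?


Production rate: 49 tickets per hour
Time: 12 hours
Total: 49 x 12 = 588 tickets

588 tickets


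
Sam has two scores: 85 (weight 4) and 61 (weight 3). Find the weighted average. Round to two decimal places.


Weighted sum:
4 x 85 + 3 x 61 = 523
Total weight:
4 + 3 = 7
Weighted average:
523 / 7 = 74.7142... ≈ 74.71

74.71


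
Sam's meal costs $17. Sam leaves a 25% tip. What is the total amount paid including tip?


Calculate the tip:
25% of $17 = $4.25
Add tip to meal cost:
$17 + $4.25 = $21.25

$21.25


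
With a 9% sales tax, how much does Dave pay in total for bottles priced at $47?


Calculate the tax:
9% of $47 = $4.23
Add tax to price:
$47 + $4.23 = $51.23

$51.23


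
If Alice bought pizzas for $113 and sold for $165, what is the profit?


Selling price = $165
Cost price = $113
Profit = selling price - cost price:
Profit = $165 - $113 = $52

$52


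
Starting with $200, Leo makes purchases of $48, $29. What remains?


Add up expenses:
$48 + $29 = $77
Subtract from budget:
$200 - $77 = $123

$123


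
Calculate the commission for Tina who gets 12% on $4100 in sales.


Convert rate to decimal:
12% = 0.12
Multiply by sales:
$4100 x 0.12 = $492

$492


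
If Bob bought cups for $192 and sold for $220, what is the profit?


Selling price = $220
Cost price = $192
Profit = selling price - cost price:
Profit = $220 - $192 = $28

$28


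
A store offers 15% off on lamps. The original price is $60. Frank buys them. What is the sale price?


Calculate the discount amount:
15% of $60 = $9
Subtract from original:
$60 - $9 = $51

$51


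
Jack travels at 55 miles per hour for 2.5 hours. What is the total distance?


Use the formula: distance = speed x time
Speed = 55 mph, Time = 2.5 hours
55 x 2.5 = 137.5 miles

137.5 miles


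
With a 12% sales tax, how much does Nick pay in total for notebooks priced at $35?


Calculate the tax:
12% of $35 = $4.20
Add tax to price:
$35 + $4.20 = $39.20

$39.20


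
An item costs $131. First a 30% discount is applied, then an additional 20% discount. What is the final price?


First discount:
30% of $131 = $39.30
Price after first discount:
$131 - $39.30 = $91.70
Second discount:
20% of $91.70 = $18.34
Final price:
$91.70 - $18.34 = $73.36

$73.36


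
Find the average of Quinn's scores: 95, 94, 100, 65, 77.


Add the scores:
95 + 94 + 100 + 65 + 77 = 431
Divide by the number of tests:
431 / 5 = 86.2

86.2


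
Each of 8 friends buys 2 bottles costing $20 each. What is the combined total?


Cost per person:
2 x $20 = $40
Group total:
8 x $40 = $320

$320


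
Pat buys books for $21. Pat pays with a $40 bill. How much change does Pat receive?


Start with the amount paid:
$40
Subtract the price:
$40 - $21 = $19

$19


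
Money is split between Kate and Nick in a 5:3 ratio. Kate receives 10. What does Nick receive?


Find the multiplier:
10 / 5 = 2
Apply to Nick's share:
3 x 2 = 6

6


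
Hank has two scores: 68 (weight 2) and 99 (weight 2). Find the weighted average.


Weighted sum:
2 x 68 + 2 x 99 = 334
Total weight:
2 + 2 = 4
Weighted average:
334 / 4 = 83.5

83.5


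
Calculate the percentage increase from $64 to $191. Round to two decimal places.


Find the absolute change:
|191 - 64| = 127
Divide by original and multiply by 100:
127 / 64 x 100 = 198.4375% ≈ 198.44%

198.44%


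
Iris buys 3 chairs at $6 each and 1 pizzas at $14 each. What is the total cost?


Cost of chairs:
3 x $6 = $18
Cost of pizzas:
1 x $14 = $14
Add both:
$18 + $14 = $32

$32


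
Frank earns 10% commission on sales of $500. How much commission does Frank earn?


Convert rate to decimal:
10% = 0.1
Multiply by sales:
$500 x 0.1 = $50

$50


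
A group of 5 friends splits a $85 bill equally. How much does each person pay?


Total bill: $85
Number of people: 5
Each pays: $85 / 5 = $17

$17


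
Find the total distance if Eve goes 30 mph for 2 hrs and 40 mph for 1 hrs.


Leg 1 distance:
30 x 2 = 60 miles
Leg 2 distance:
40 x 1 = 40 miles
Total distance:
60 + 40 = 100 miles

100 miles


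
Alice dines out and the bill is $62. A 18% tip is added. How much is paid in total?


Calculate the tip:
18% of $62 = $11.16
Add tip to meal cost:
$62 + $11.16 = $73.16

$73.16


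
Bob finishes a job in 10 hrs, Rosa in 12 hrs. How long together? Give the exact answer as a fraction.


Bob's rate: 1/10 of the job per hour
Rosa's rate: 1/12 of the job per hour
Combined rate: 1/10 + 1/12 = 11/60 per hour
Time = 1 / (11/60) = 60/11 hours (≈ 5.45 hours)

60/11 hours


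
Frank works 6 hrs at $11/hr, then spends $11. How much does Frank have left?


Calculate earnings:
6 x $11 = $66
Subtract spending:
$66 - $11 = $55

$55


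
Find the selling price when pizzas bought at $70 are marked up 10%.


Calculate the markup amount:
10% of $70 = $7
Add to cost:
$70 + $7 = $77

$77


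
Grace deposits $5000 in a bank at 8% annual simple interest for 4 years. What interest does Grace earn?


Use the formula I = P x R x T / 100
P x R x T = 5000 x 8 x 4 = 160000
I = 160000 / 100 = $1600

$1600


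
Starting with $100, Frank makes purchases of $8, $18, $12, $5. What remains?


Add up expenses:
$8 + $18 + $12 + $5 = $43
Subtract from budget:
$100 - $43 = $57

$57


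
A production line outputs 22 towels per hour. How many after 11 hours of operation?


Production rate: 22 towels per hour
Time: 11 hours
Total: 22 x 11 = 242 towels

242 towels


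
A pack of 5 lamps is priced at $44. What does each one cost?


Total cost: $44
Number of items: 5
Unit price: $44 / 5 = $8.80

$8.80


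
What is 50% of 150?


Convert percentage to decimal:
50% = 0.5
Multiply:
150 x 0.5 = 75

75


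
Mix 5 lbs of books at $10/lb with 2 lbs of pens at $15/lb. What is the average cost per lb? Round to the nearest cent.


Cost of books:
5 x $10 = $50
Cost of pens:
2 x $15 = $30
Total cost: $50 + $30 = $80
Total weight: 7 lbs
Average: $80 / 7 = $11.4285... ≈ $11.43/lb

$11.43/lb


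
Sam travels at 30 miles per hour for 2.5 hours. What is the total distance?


Use the formula: distance = speed x time
Speed = 30 mph, Time = 2.5 hours
30 x 2.5 = 75 miles

75 miles


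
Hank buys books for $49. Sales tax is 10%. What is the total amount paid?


Calculate the tax:
10% of $49 = $4.90
Add tax to price:
$49 + $4.90 = $53.90

$53.90


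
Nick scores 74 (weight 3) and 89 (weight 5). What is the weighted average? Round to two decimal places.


Weighted sum:
3 x 74 + 5 x 89 = 667
Total weight:
3 + 5 = 8
Weighted average:
667 / 8 = 83.375 ≈ 83.38

83.38


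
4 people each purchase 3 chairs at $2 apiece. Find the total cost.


Cost per person:
3 x $2 = $6
Group total:
4 x $6 = $24

$24


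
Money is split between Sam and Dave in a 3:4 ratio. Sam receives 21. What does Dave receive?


Find the multiplier:
21 / 3 = 7
Apply to Dave's share:
4 x 7 = 28

28


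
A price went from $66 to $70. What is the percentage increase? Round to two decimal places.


Find the absolute change:
|70 - 66| = 4
Divide by original and multiply by 100:
4 / 66 x 100 = 6.0606...% ≈ 6.06%

6.06%


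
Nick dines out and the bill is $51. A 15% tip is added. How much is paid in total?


Calculate the tip:
15% of $51 = $7.65
Add tip to meal cost:
$51 + $7.65 = $58.65

$58.65


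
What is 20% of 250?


Convert percentage to decimal:
20% = 0.2
Multiply:
250 x 0.2 = 50

50


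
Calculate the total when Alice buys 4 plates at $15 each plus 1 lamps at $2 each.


Cost of plates:
4 x $15 = $60
Cost of lamps:
1 x $2 = $2
Add both:
$60 + $2 = $62

$62


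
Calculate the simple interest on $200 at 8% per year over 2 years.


Use the formula I = P x R x T / 100
P x R x T = 200 x 8 x 2 = 3200
I = 3200 / 100 = $32

$32


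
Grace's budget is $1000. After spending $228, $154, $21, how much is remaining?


Add up expenses:
$228 + $154 + $21 = $403
Subtract from budget:
$1000 - $403 = $597

$597


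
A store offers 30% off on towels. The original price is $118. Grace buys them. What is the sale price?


Calculate the discount amount:
30% of $118 = $35.40
Subtract from original:
$118 - $35.40 = $82.60

$82.60


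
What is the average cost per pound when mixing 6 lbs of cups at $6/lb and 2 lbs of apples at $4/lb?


Cost of cups:
6 x $6 = $36
Cost of apples:
2 x $4 = $8
Total cost: $36 + $8 = $44
Total weight: 8 lbs
Average: $44 / 8 = $5.50/lb

$5.50/lb


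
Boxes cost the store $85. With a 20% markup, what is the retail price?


Calculate the markup amount:
20% of $85 = $17
Add to cost:
$85 + $17 = $102

$102


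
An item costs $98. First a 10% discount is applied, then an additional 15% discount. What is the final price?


First discount:
10% of $98 = $9.80
Price after first discount:
$98 - $9.80 = $88.20
Second discount:
15% of $88.20 = $13.23
Final price:
$88.20 - $13.23 = $74.97

$74.97


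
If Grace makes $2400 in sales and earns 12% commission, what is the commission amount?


Convert rate to decimal:
12% = 0.12
Multiply by sales:
$2400 x 0.12 = $288

$288


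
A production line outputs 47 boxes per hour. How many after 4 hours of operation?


Production rate: 47 boxes per hour
Time: 4 hours
Total: 47 x 4 = 188 boxes

188 boxes


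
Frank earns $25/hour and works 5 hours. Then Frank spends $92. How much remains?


Calculate earnings:
5 x $25 = $125
Subtract spending:
$125 - $92 = $33

$33


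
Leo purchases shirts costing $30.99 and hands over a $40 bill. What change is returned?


Start with the amount paid:
$40
Subtract the price:
$40 - $30.99 = $9.01

$9.01


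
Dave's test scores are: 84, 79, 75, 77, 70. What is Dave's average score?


Add the scores:
84 + 79 + 75 + 77 + 70 = 385
Divide by the number of tests:
385 / 5 = 77

77


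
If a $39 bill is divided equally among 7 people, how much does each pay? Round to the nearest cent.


Total bill: $39
Number of people: 7
Each pays: $39 / 7 = $5.5714... ≈ $5.57

$5.57


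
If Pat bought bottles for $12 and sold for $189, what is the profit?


Selling price = $189
Cost price = $12
Profit = selling price - cost price:
Profit = $189 - $12 = $177

$177


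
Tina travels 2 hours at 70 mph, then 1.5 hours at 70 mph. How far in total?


Leg 1 distance:
70 x 2 = 140 miles
Leg 2 distance:
70 x 1.5 = 105 miles
Total distance:
140 + 105 = 245 miles

245 miles


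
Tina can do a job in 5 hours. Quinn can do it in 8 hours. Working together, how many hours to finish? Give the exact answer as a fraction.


Tina's rate: 1/5 of the job per hour
Quinn's rate: 1/8 of the job per hour
Combined rate: 1/5 + 1/8 = 13/40 per hour
Time = 1 / (13/40) = 40/13 hours (≈ 3.08 hours)

40/13 hours


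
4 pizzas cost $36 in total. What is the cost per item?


Total cost: $36
Number of items: 4
Unit price: $36 / 4 = $9

$9


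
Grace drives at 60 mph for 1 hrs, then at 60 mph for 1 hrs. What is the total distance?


Leg 1 distance:
60 x 1 = 60 miles
Leg 2 distance:
60 x 1 = 60 miles
Total distance:
60 + 60 = 120 miles

120 miles


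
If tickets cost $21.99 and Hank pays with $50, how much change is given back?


Start with the amount paid:
$50
Subtract the price:
$50 - $21.99 = $28.01

$28.01


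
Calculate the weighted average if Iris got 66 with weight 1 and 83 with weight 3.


Weighted sum:
1 x 66 + 3 x 83 = 315
Total weight:
1 + 3 = 4
Weighted average:
315 / 4 = 78.75

78.75


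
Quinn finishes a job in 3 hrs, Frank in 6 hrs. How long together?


Quinn's rate: 1/3 of the job per hour
Frank's rate: 1/6 of the job per hour
Combined rate: 1/3 + 1/6 = 1/2 per hour
Time = 1 / (1/2) = 2 hours

2 hours


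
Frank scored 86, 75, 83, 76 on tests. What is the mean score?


Add the scores:
86 + 75 + 83 + 76 = 320
Divide by the number of tests:
320 / 4 = 80

80


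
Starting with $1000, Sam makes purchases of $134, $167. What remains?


Add up expenses:
$134 + $167 = $301
Subtract from budget:
$1000 - $301 = $699

$699


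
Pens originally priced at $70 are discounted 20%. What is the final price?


Calculate the discount amount:
20% of $70 = $14
Subtract from original:
$70 - $14 = $56

$56


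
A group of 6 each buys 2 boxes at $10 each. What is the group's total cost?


Cost per person:
2 x $10 = $20
Group total:
6 x $20 = $120

$120


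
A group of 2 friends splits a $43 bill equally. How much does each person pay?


Total bill: $43
Number of people: 2
Each pays: $43 / 2 = $21.50

$21.50


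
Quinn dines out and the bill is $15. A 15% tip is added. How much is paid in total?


Calculate the tip:
15% of $15 = $2.25
Add tip to meal cost:
$15 + $2.25 = $17.25

$17.25


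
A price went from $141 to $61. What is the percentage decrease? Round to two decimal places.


Find the absolute change:
|61 - 141| = 80
Divide by original and multiply by 100:
80 / 141 x 100 = 56.7375...% ≈ 56.74%

56.74%


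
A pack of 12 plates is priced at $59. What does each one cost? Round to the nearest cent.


Total cost: $59
Number of items: 12
Unit price: $59 / 12 = $4.9166... ≈ $4.92

$4.92


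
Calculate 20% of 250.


Convert percentage to decimal:
20% = 0.2
Multiply:
250 x 0.2 = 50

50


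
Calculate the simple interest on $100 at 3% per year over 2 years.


Use the formula I = P x R x T / 100
P x R x T = 100 x 3 x 2 = 600
I = 600 / 100 = $6

$6


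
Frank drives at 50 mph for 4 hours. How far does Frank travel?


Use the formula: distance = speed x time
Speed = 50 mph, Time = 4 hours
50 x 4 = 200 miles

200 miles


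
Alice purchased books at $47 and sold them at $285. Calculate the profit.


Selling price = $285
Cost price = $47
Profit = selling price - cost price:
Profit = $285 - $47 = $238

$238


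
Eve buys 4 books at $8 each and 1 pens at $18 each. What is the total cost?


Cost of books:
4 x $8 = $32
Cost of pens:
1 x $18 = $18
Add both:
$32 + $18 = $50

$50


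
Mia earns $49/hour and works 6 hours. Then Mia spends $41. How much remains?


Calculate earnings:
6 x $49 = $294
Subtract spending:
$294 - $41 = $253

$253


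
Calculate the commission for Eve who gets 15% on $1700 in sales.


Convert rate to decimal:
15% = 0.15
Multiply by sales:
$1700 x 0.15 = $255

$255


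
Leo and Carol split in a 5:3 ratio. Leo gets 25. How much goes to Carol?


Find the multiplier:
25 / 5 = 5
Apply to Carol's share:
3 x 5 = 15

15


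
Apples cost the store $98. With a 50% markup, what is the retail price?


Calculate the markup amount:
50% of $98 = $49
Add to cost:
$98 + $49 = $147

$147


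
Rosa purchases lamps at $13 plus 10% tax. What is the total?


Calculate the tax:
10% of $13 = $1.30
Add tax to price:
$13 + $1.30 = $14.30

$14.30


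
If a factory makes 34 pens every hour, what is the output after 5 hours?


Production rate: 34 pens per hour
Time: 5 hours
Total: 34 x 5 = 170 pens

170 pens


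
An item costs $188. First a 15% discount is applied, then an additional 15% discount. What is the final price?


First discount:
15% of $188 = $28.20
Price after first discount:
$188 - $28.20 = $159.80
Second discount:
15% of $159.80 = $23.97
Final price:
$159.80 - $23.97 = $135.83

$135.83


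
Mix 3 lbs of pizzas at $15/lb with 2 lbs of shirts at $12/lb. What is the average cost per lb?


Cost of pizzas:
3 x $15 = $45
Cost of shirts:
2 x $12 = $24
Total cost: $45 + $24 = $69
Total weight: 5 lbs
Average: $69 / 5 = $13.80/lb

$13.80/lb


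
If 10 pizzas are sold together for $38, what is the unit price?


Total cost: $38
Number of items: 10
Unit price: $38 / 10 = $3.80

$3.80


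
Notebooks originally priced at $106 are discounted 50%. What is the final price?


Calculate the discount amount:
50% of $106 = $53
Subtract from original:
$106 - $53 = $53

$53


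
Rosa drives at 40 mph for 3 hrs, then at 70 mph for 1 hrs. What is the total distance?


Leg 1 distance:
40 x 3 = 120 miles
Leg 2 distance:
70 x 1 = 70 miles
Total distance:
120 + 70 = 190 miles

190 miles


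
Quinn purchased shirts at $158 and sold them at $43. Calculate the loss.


Selling price = $43
Cost price = $158
Loss = cost price - selling price:
Loss = $158 - $43 = $115

$115


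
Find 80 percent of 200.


Convert percentage to decimal:
80% = 0.8
Multiply:
200 x 0.8 = 160

160


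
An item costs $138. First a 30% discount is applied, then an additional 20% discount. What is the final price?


First discount:
30% of $138 = $41.40
Price after first discount:
$138 - $41.40 = $96.60
Second discount:
20% of $96.60 = $19.32
Final price:
$96.60 - $19.32 = $77.28

$77.28


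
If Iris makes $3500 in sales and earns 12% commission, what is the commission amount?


Convert rate to decimal:
12% = 0.12
Multiply by sales:
$3500 x 0.12 = $420

$420


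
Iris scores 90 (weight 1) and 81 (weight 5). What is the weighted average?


Weighted sum:
1 x 90 + 5 x 81 = 495
Total weight:
1 + 5 = 6
Weighted average:
495 / 6 = 82.5

82.5


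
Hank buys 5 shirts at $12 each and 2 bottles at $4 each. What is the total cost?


Cost of shirts:
5 x $12 = $60
Cost of bottles:
2 x $4 = $8
Add both:
$60 + $8 = $68

$68


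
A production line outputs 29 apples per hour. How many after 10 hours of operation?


Production rate: 29 apples per hour
Time: 10 hours
Total: 29 x 10 = 290 apples

290 apples


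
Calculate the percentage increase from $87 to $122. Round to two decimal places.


Find the absolute change:
|122 - 87| = 35
Divide by original and multiply by 100:
35 / 87 x 100 = 40.2298...% ≈ 40.23%

40.23%


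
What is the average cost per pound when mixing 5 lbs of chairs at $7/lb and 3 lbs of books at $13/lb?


Cost of chairs:
5 x $7 = $35
Cost of books:
3 x $13 = $39
Total cost: $35 + $39 = $74
Total weight: 8 lbs
Average: $74 / 8 = $9.25/lb

$9.25/lb


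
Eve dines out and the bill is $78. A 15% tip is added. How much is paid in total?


Calculate the tip:
15% of $78 = $11.70
Add tip to meal cost:
$78 + $11.70 = $89.70

$89.70


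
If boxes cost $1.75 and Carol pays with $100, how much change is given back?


Start with the amount paid:
$100
Subtract the price:
$100 - $1.75 = $98.25

$98.25


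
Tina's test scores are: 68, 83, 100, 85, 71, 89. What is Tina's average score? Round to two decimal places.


Add the scores:
68 + 83 + 100 + 85 + 71 + 89 = 496
Divide by the number of tests:
496 / 6 = 82.6666... ≈ 82.67

82.67


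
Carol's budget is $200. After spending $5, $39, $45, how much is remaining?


Add up expenses:
$5 + $39 + $45 = $89
Subtract from budget:
$200 - $89 = $111

$111


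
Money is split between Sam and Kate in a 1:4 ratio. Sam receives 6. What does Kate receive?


Find the multiplier:
6 / 1 = 6
Apply to Kate's share:
4 x 6 = 24

24


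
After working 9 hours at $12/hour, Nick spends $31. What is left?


Calculate earnings:
9 x $12 = $108
Subtract spending:
$108 - $31 = $77

$77


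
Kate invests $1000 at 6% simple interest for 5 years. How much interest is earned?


Use the formula I = P x R x T / 100
P x R x T = 1000 x 6 x 5 = 30000
I = 30000 / 100 = $300

$300


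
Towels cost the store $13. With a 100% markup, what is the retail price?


Calculate the markup amount:
100% of $13 = $13
Add to cost:
$13 + $13 = $26

$26


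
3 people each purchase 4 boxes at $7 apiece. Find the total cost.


Cost per person:
4 x $7 = $28
Group total:
3 x $28 = $84

$84


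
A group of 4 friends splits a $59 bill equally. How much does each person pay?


Total bill: $59
Number of people: 4
Each pays: $59 / 4 = $14.75

$14.75


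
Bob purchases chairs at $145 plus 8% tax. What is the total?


Calculate the tax:
8% of $145 = $11.60
Add tax to price:
$145 + $11.60 = $156.60

$156.60


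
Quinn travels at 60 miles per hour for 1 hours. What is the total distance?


Use the formula: distance = speed x time
Speed = 60 mph, Time = 1 hours
60 x 1 = 60 miles

60 miles


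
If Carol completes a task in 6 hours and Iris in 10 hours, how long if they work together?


Carol's rate: 1/6 of the job per hour
Iris's rate: 1/10 of the job per hour
Combined rate: 1/6 + 1/10 = 4/15 per hour
Time = 1 / (4/15) = 15/4 = 3.75 hours

3.75 hours


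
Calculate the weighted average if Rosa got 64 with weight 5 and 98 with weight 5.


Weighted sum:
5 x 64 + 5 x 98 = 810
Total weight:
5 + 5 = 10
Weighted average:
810 / 10 = 81

81


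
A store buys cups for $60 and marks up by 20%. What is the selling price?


Calculate the markup amount:
20% of $60 = $12
Add to cost:
$60 + $12 = $72

$72


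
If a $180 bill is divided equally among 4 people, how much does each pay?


Total bill: $180
Number of people: 4
Each pays: $180 / 4 = $45

$45


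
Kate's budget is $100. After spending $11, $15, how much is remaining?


Add up expenses:
$11 + $15 = $26
Subtract from budget:
$100 - $26 = $74

$74


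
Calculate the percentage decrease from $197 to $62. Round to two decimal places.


Find the absolute change:
|62 - 197| = 135
Divide by original and multiply by 100:
135 / 197 x 100 = 68.5279...% ≈ 68.53%

68.53%


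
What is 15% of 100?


Convert percentage to decimal:
15% = 0.15
Multiply:
100 x 0.15 = 15

15


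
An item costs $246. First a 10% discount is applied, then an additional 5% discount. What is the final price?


First discount:
10% of $246 = $24.60
Price after first discount:
$246 - $24.60 = $221.40
Second discount:
5% of $221.40 = $11.07
Final price:
$221.40 - $11.07 = $210.33

$210.33


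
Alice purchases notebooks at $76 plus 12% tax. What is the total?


Calculate the tax:
12% of $76 = $9.12
Add tax to price:
$76 + $9.12 = $85.12

$85.12


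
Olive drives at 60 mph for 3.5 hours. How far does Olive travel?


Use the formula: distance = speed x time
Speed = 60 mph, Time = 3.5 hours
60 x 3.5 = 210 miles

210 miles


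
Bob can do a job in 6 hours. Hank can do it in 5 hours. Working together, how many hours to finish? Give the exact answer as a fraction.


Bob's rate: 1/6 of the job per hour
Hank's rate: 1/5 of the job per hour
Combined rate: 1/6 + 1/5 = 11/30 per hour
Time = 1 / (11/30) = 30/11 hours (≈ 2.73 hours)

30/11 hours


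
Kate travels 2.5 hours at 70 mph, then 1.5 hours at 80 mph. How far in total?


Leg 1 distance:
70 x 2.5 = 175 miles
Leg 2 distance:
80 x 1.5 = 120 miles
Total distance:
175 + 120 = 295 miles

295 miles


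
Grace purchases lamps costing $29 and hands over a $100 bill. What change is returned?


Start with the amount paid:
$100
Subtract the price:
$100 - $29 = $71

$71


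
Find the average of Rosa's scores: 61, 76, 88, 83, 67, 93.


Add the scores:
61 + 76 + 88 + 83 + 67 + 93 = 468
Divide by the number of tests:
468 / 6 = 78

78
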